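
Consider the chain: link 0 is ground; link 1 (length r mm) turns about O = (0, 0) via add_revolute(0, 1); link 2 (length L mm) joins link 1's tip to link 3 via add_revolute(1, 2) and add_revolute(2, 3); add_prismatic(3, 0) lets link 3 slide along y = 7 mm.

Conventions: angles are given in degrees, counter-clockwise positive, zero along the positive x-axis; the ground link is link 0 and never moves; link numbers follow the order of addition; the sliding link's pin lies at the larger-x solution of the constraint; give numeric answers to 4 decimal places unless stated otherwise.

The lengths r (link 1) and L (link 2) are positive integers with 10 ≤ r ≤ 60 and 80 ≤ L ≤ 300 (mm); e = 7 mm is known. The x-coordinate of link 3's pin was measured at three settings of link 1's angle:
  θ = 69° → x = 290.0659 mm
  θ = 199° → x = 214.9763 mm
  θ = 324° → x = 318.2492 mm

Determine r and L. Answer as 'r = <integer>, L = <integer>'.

constraint per measurement: (x − r cos θ)² + (r sin θ − e)² = L²
subtracting the θ₁ and θ₂ equations cancels the r² and L² terms:
r = (x₁² − x₂²) / (2[(x₁cos θ₁ + e sin θ₁) − (x₂cos θ₂ + e sin θ₂)]) = 60.0000 → r = 60
L² = (x₁ − r cos θ₁)² + (r sin θ₁ − e)² = 74528.9802 → L = 273.0000 → L = 273
check at θ₃=324°: x = 318.2492 (printed 318.2492) ✓

r = 60, L = 273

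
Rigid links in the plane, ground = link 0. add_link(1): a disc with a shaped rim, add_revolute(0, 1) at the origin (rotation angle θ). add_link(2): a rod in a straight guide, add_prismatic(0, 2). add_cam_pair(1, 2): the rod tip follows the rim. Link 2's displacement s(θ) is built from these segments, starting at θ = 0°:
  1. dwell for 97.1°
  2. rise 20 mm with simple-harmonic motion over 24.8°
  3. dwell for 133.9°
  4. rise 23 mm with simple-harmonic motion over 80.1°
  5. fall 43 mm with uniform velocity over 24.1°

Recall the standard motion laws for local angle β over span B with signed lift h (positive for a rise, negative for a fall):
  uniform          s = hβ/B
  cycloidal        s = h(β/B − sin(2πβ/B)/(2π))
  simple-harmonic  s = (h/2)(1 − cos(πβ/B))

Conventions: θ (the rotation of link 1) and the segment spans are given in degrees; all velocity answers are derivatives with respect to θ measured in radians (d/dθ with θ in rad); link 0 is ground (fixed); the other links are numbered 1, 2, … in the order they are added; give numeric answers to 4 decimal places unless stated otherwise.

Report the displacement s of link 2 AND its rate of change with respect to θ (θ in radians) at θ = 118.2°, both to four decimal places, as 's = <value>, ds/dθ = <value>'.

segment 1 (0° to 97.1°, dwell): s unchanged at 0.0000
θ = 118.2° falls in segment 2 (97.1° to 121.9°, simple-harmonic, h = 20): β = 118.2 − 97.1 = 21.1°, B = 24.8°; Δs = 20/2·(1 − cos(π·0.8508)) = 18.9215; s = 0.0000 + 18.9215 = 18.9215
velocity in seg [97.1°–121.9°] (simple-harmonic), θ in radians: β = 21.1° = 0.3683 rad, B = 24.8° = 0.4328 rad; ds/dθ = (πh/(2B)) sin(πβ/B) = (π·20/(2·0.4328)) sin(π·0.8508) = 32.786974 mm/rad

s = 18.9215, ds/dθ = 32.7870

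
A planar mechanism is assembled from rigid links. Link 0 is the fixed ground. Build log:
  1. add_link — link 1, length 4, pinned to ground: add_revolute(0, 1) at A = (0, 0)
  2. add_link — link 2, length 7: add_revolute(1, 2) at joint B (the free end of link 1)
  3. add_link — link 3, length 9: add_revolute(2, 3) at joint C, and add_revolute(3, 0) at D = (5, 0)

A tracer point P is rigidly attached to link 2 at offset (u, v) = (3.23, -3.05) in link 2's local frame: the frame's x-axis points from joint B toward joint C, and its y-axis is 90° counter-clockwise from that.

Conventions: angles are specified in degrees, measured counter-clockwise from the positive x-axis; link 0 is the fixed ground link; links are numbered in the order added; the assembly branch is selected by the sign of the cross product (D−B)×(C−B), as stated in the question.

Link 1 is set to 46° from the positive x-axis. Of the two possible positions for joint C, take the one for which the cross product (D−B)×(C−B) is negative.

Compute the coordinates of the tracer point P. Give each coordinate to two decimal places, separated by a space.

A=(0,0), D=(5.00,0)
B = A + 4.00·(cos46°, sin46°) = (2.7786, 2.8774)
|BD| = 3.6351
circle(B,7.00) ∩ circle(D,9.00): a=-2.5840, h=6.5056
  candidates: C₊=(6.3491,8.8983) cross=23.648; C₋=(-3.9500,0.9472) cross=-23.648
  branch - wants cross < 0 → take C=(-3.9500,0.9472) (cross=-23.648)
ex = (C−B)/|BC| = (-0.9612,-0.2757); ey = (0.2757,-0.9612)
P = B + 3.23·ex + -3.05·ey = (-1.1671,4.9185)

-1.17 4.92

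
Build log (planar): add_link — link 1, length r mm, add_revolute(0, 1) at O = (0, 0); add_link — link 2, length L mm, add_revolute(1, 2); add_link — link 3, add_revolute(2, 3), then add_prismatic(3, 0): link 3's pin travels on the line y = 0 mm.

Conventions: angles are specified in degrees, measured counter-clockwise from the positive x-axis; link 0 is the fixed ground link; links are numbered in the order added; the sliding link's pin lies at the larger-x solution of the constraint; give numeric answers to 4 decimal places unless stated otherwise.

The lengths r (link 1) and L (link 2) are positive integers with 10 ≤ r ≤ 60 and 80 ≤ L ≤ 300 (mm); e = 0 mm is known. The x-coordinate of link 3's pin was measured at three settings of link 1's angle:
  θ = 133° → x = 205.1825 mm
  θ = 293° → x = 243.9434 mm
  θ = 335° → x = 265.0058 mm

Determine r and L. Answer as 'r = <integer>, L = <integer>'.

constraint per measurement: (x − r cos θ)² + (r sin θ − e)² = L²
subtracting the θ₁ and θ₂ equations cancels the r² and L² terms:
r = (x₁² − x₂²) / (2[(x₁cos θ₁ + e sin θ₁) − (x₂cos θ₂ + e sin θ₂)]) = 37.0000 → r = 37
L² = (x₁ − r cos θ₁)² + (r sin θ₁ − e)² = 53823.9838 → L = 232.0000 → L = 232
check at θ₃=335°: x = 265.0058 (printed 265.0058) ✓

r = 37, L = 232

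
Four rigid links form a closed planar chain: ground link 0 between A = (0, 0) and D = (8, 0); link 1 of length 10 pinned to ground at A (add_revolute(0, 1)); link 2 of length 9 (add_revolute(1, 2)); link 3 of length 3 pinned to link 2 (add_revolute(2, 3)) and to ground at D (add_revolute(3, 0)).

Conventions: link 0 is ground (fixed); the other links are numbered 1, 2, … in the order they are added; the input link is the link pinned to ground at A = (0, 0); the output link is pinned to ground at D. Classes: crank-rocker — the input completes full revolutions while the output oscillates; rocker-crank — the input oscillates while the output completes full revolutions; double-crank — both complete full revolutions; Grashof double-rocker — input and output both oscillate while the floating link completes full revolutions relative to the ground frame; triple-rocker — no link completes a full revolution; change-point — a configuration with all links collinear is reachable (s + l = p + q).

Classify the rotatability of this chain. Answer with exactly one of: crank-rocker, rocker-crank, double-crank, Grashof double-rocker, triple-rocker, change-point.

lengths: ground=8, input=10, coupler=9, output=3
sorted: s=3 (shortest), l=10 (longest), p+q=17
s + l = 13 vs p + q = 17
s + l < p + q (Grashof) with shortest = output link → rocker-crank

rocker-crank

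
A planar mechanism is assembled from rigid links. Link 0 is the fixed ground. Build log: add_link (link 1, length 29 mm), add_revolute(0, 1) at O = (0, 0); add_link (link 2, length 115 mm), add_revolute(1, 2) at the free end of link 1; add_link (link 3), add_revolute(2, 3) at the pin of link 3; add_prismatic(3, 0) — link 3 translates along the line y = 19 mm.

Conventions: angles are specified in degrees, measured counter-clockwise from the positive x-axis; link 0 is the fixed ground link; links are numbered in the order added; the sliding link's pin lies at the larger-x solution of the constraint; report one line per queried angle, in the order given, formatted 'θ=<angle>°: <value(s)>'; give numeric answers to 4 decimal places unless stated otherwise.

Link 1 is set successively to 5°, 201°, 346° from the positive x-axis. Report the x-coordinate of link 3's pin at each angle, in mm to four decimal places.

geometry: r = 29 mm, L = 115 mm, e = 19 mm
θ=5°: crank pin P = (r cos θ, r sin θ) = (28.889646, 2.527517)
θ=5°: h = r sin θ − e = 2.527517 − 19 = -16.472483
θ=5°: x = r cos θ + √(L² − h²) = 28.889646 + 113.814135 = 142.703781
θ=201°: crank pin P = (r cos θ, r sin θ) = (-27.073832, -10.392671)
θ=201°: h = r sin θ − e = -10.392671 − 19 = -29.392671
θ=201°: x = r cos θ + √(L² − h²) = -27.073832 + 111.180353 = 84.106521
θ=346°: crank pin P = (r cos θ, r sin θ) = (28.138576, -7.015735)
θ=346°: h = r sin θ − e = -7.015735 − 19 = -26.015735
θ=346°: x = r cos θ + √(L² − h²) = 28.138576 + 112.018666 = 140.157242

θ=5°: 142.7038
θ=201°: 84.1065
θ=346°: 140.1572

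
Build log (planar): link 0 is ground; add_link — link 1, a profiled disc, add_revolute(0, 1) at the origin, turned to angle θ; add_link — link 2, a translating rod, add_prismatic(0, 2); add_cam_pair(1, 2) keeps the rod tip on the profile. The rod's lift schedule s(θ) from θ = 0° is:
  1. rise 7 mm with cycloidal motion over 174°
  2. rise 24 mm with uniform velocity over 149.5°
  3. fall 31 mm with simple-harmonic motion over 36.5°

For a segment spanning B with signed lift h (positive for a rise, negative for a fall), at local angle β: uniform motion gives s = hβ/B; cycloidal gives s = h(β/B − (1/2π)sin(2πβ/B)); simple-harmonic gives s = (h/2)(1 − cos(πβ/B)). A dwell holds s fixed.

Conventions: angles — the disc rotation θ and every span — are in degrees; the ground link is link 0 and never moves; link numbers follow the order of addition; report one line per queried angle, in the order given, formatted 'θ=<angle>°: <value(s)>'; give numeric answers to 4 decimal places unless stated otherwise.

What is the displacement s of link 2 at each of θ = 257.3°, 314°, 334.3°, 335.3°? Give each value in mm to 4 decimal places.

seg 1 [0°–174°] cycloidal, h=7: full span → s += 7 → s = 7.0000
seg 2 [174°–323.5°] uniform, h=24: θ=257.3° here. β=83.3, B=149.5. 24·83.3/149.5 = 13.3726 → s = 20.3726
seg 2 [174°–323.5°] uniform, h=24: θ=314° here. β=140, B=149.5. 24·140/149.5 = 22.4749 → s = 29.4749
seg 2 [174°–323.5°] uniform, h=24: full span → s += 24 → s = 31.0000
seg 3 [323.5°–360°] simple-harmonic, h=-31: θ=334.3° here. β=10.8, B=36.5. -31/2·(1 − cos(π·0.2959)) = -6.2282 → s = 24.7718
seg 3 [323.5°–360°] simple-harmonic, h=-31: θ=335.3° here. β=11.8, B=36.5. -31/2·(1 − cos(π·0.3233)) = -7.3303 → s = 23.6697

θ=257.3°: 20.3726
θ=314°: 29.4749
θ=334.3°: 24.7718
θ=335.3°: 23.6697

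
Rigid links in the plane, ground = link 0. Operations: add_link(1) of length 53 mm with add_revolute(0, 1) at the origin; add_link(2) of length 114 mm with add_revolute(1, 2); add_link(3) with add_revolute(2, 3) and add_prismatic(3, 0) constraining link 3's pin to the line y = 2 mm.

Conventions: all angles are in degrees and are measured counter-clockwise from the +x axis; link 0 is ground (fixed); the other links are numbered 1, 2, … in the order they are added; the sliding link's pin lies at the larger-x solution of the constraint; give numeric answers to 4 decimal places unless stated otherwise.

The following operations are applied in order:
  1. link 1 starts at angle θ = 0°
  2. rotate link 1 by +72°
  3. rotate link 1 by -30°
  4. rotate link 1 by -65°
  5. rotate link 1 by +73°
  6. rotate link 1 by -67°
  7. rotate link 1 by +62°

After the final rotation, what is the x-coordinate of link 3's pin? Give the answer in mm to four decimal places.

geometry: r = 53 mm, L = 114 mm, e = 2 mm; θ starts at 0°
rotate link 1 by +72°: θ ← 0° +72° = 72°
rotate link 1 by -30°: θ ← 72° -30° = 42°
rotate link 1 by -65°: θ ← 42° -65° = -23°
rotate link 1 by +73°: θ ← -23° +73° = 50°
rotate link 1 by -67°: θ ← 50° -67° = -17°
rotate link 1 by +62°: θ ← -17° +62° = 45°
crank pin P = (r cos θ, r sin θ) = (37.476659, 37.476659)
h = r sin θ − e = 37.476659 − 2 = 35.476659
x = r cos θ + √(L² − h²) = 37.476659 + 108.339313 = 145.815972

145.8160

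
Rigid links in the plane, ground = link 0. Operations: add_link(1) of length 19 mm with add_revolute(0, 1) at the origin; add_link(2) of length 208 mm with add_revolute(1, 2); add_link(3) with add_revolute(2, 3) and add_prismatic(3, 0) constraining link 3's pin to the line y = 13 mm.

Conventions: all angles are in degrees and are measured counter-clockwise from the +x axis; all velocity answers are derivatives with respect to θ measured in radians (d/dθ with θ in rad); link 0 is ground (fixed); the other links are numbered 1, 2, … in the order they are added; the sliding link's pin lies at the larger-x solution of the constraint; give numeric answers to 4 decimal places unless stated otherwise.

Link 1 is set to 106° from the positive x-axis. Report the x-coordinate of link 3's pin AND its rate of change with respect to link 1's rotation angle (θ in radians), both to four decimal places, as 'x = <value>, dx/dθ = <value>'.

geometry: r = 19 mm, L = 208 mm, e = 13 mm
crank pin P = (r cos θ, r sin θ) = (-5.237110, 18.263972)
h = r sin θ − e = 18.263972 − 13 = 5.263972
x = r cos θ + √(L² − h²) = -5.237110 + 207.933380 = 202.696270
dx/dθ = −r sin θ − h·r cos θ/√(L² − h²) (θ in radians; h = 5.263972) = -18.131391

x = 202.6963, dx/dθ = -18.1314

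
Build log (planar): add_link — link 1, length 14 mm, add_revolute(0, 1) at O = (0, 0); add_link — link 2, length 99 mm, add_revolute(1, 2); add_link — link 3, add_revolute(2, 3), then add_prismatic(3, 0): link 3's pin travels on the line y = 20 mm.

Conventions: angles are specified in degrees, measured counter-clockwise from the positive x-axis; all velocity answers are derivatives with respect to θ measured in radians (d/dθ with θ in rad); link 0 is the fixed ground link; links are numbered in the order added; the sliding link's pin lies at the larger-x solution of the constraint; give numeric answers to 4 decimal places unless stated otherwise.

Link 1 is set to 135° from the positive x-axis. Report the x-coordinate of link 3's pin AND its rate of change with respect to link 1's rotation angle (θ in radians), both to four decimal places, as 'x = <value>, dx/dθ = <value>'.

geometry: r = 14 mm, L = 99 mm, e = 20 mm
crank pin P = (r cos θ, r sin θ) = (-9.899495, 9.899495)
h = r sin θ − e = 9.899495 − 20 = -10.100505
x = r cos θ + √(L² − h²) = -9.899495 + 98.483399 = 88.583904
dx/dθ = −r sin θ − h·r cos θ/√(L² − h²) (θ in radians; h = -10.100505) = -10.914792

x = 88.5839, dx/dθ = -10.9148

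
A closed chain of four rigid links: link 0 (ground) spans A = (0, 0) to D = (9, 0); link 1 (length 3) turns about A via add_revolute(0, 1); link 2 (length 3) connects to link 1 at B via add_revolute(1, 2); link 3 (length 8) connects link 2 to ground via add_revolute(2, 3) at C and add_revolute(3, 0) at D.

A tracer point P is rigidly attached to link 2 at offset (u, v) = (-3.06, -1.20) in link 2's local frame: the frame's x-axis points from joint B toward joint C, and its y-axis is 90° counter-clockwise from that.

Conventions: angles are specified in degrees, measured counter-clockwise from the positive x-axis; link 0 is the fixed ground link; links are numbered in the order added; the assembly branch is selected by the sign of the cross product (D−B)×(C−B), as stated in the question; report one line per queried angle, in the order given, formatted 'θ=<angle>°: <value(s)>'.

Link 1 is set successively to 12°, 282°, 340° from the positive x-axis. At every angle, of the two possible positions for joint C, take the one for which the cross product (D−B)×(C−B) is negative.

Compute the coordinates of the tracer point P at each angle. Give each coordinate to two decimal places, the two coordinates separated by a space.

A=(0,0), D=(9.00,0)
θ=12°: B = A + 3.00·(cos12°, sin12°) = (2.9344, 0.6237)
θ=12°: |BD| = 6.0975
θ=12°: circle(B,3.00) ∩ circle(D,8.00): a=-1.4612, h=2.6201
θ=12°:   candidates: C₊=(1.7489,3.3795) cross=15.976; C₋=(1.2129,-1.8331) cross=-15.976
θ=12°:   branch - wants cross < 0 → take C=(1.2129,-1.8331) (cross=-15.976)
θ=12°: ex = (C−B)/|BC| = (-0.5739,-0.8190); ey = (0.8190,-0.5739)
θ=12°: P = B + -3.06·ex + -1.20·ey = (3.7077,3.8184)
θ=282°: B = A + 3.00·(cos282°, sin282°) = (0.6237, -2.9344)
θ=282°: |BD| = 8.8754
θ=282°: circle(B,3.00) ∩ circle(D,8.00): a=1.3393, h=2.6845
θ=282°:   candidates: C₊=(1.0001,0.0419) cross=23.826; C₋=(2.7752,-5.0252) cross=-23.826
θ=282°:   branch - wants cross < 0 → take C=(2.7752,-5.0252) (cross=-23.826)
θ=282°: ex = (C−B)/|BC| = (0.7172,-0.6969); ey = (0.6969,0.7172)
θ=282°: P = B + -3.06·ex + -1.20·ey = (-2.4071,-1.6625)
θ=340°: B = A + 3.00·(cos340°, sin340°) = (2.8191, -1.0261)
θ=340°: |BD| = 6.2655
θ=340°: circle(B,3.00) ∩ circle(D,8.00): a=-1.2564, h=2.7243
θ=340°:   candidates: C₊=(1.1336,1.4557) cross=17.069; C₋=(2.0258,-3.9193) cross=-17.069
θ=340°:   branch - wants cross < 0 → take C=(2.0258,-3.9193) (cross=-17.069)
θ=340°: ex = (C−B)/|BC| = (-0.2644,-0.9644); ey = (0.9644,-0.2644)
θ=340°: P = B + -3.06·ex + -1.20·ey = (2.4709,2.2423)

θ=12°: 3.71 3.82
θ=282°: -2.41 -1.66
θ=340°: 2.47 2.24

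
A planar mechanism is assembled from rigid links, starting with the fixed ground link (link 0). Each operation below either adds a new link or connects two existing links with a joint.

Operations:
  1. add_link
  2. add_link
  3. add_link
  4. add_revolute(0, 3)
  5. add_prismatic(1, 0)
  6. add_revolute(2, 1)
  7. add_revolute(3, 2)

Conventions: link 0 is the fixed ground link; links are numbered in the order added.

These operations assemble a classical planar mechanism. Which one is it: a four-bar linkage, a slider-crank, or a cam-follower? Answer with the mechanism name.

links: 4 (incl. ground); joints: 3 revolute, 1 prismatic, 0 higher (cam) pair, forming one closed loop
4 links, 3 revolutes + 1 prismatic in one loop → slider-crank

slider-crank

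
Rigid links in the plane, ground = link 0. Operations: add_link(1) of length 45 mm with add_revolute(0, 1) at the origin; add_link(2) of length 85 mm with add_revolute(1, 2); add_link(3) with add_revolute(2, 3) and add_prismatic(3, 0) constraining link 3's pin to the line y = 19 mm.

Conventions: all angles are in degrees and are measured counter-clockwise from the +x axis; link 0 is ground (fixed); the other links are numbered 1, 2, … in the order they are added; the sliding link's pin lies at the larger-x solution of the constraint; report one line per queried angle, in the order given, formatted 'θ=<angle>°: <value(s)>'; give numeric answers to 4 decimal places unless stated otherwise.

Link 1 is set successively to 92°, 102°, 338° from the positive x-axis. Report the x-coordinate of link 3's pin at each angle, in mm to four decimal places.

geometry: r = 45 mm, L = 85 mm, e = 19 mm
θ=92°: crank pin P = (r cos θ, r sin θ) = (-1.570477, 44.972587)
θ=92°: h = r sin θ − e = 44.972587 − 19 = 25.972587
θ=92°: x = r cos θ + √(L² − h²) = -1.570477 + 80.934694 = 79.364217
θ=102°: crank pin P = (r cos θ, r sin θ) = (-9.356026, 44.016642)
θ=102°: h = r sin θ − e = 44.016642 − 19 = 25.016642
θ=102°: x = r cos θ + √(L² − h²) = -9.356026 + 81.235261 = 71.879235
θ=338°: crank pin P = (r cos θ, r sin θ) = (41.723273, -16.857297)
θ=338°: h = r sin θ − e = -16.857297 − 19 = -35.857297
θ=338°: x = r cos θ + √(L² − h²) = 41.723273 + 77.066557 = 118.789831

θ=92°: 79.3642
θ=102°: 71.8792
θ=338°: 118.7898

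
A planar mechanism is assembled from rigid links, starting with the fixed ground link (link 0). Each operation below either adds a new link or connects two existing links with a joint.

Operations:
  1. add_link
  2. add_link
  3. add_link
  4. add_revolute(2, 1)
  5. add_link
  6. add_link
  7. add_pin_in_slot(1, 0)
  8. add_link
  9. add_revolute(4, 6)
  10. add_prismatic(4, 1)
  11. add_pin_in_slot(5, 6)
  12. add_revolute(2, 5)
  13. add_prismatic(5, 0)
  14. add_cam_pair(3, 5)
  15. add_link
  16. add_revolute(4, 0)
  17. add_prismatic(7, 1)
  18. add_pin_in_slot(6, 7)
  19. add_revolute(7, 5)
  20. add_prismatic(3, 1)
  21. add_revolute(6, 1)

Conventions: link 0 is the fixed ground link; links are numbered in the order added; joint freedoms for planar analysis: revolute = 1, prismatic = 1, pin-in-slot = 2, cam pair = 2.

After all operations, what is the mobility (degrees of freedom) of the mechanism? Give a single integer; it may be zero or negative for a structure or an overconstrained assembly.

ground; <1,0,0>
#1 <2,0,0>
#2 <3,0,0>
#3 <4,0,0>
R:2↔1 J1 <4,1,0>
#4 <5,1,0>
#5 <6,1,0>
PS:1↔0 J2 <6,1,1>
#6 <7,1,1>
R:4↔6 J1 <7,2,1>
P:4↔1 J1 <7,3,1>
PS:5↔6 J2 <7,3,2>
R:2↔5 J1 <7,4,2>
P:5↔0 J1 <7,5,2>
C:3↔5 J2 <7,5,3>
#7 <8,5,3>
R:4↔0 J1 <8,6,3>
P:7↔1 J1 <8,7,3>
PS:6↔7 J2 <8,7,4>
R:7↔5 J1 <8,8,4>
P:3↔1 J1 <8,9,4>
R:6↔1 J1 <8,10,4>
3×7 − 2×10 − 1×4 = -3

M = -3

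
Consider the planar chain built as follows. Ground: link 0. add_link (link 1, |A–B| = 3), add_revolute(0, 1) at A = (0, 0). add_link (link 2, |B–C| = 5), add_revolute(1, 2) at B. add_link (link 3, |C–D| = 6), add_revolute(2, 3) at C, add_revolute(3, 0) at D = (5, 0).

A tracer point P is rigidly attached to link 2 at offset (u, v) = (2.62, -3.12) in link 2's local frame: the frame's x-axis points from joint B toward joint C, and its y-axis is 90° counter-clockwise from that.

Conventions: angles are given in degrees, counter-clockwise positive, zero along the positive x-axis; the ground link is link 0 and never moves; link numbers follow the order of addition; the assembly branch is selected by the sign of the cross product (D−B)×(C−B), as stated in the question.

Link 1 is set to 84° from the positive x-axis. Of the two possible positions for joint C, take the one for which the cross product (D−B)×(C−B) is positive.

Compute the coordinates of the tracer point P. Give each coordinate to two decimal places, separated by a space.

A=(0,0), D=(5.00,0)
B = A + 3.00·(cos84°, sin84°) = (0.3136, 2.9836)
|BD| = 5.5556
circle(B,5.00) ∩ circle(D,6.00): a=1.7878, h=4.6695
  candidates: C₊=(4.3294,5.9624) cross=25.941; C₋=(-0.6860,-1.9155) cross=-25.941
  branch + wants cross > 0 → take C=(4.3294,5.9624) (cross=25.941)
ex = (C−B)/|BC| = (0.8032,0.5958); ey = (-0.5958,0.8032)
P = B + 2.62·ex + -3.12·ey = (4.2767,2.0386)

4.28 2.04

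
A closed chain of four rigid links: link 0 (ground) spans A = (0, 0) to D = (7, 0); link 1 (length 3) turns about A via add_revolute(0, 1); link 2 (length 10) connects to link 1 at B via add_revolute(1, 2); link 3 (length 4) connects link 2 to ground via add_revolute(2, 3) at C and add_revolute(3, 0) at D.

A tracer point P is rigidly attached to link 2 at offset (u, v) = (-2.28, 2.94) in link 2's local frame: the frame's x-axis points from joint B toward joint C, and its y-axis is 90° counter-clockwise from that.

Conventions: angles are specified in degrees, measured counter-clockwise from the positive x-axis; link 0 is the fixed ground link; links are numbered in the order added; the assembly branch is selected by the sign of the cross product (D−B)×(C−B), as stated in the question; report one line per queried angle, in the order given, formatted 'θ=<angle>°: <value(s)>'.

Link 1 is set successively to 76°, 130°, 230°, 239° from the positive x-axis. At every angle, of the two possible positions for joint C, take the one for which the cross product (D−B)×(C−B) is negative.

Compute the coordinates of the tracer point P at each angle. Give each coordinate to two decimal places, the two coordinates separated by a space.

A=(0,0), D=(7.00,0)
θ=76°: B = A + 3.00·(cos76°, sin76°) = (0.7258, 2.9109)
θ=76°: |BD| = 6.9166
θ=76°: circle(B,10.00) ∩ circle(D,4.00): a=9.5306, h=3.0277
θ=76°:   candidates: C₊=(10.6455,1.6463) cross=20.941; C₋=(8.0971,-3.8466) cross=-20.941
θ=76°:   branch - wants cross < 0 → take C=(8.0971,-3.8466) (cross=-20.941)
θ=76°: ex = (C−B)/|BC| = (0.7371,-0.6757); ey = (0.6757,0.7371)
θ=76°: P = B + -2.28·ex + 2.94·ey = (1.0318,6.6188)
θ=130°: B = A + 3.00·(cos130°, sin130°) = (-1.9284, 2.2981)
θ=130°: |BD| = 9.2194
θ=130°: circle(B,10.00) ∩ circle(D,4.00): a=9.1653, h=3.9996
θ=130°:   candidates: C₊=(7.9446,3.8869) cross=36.874; C₋=(5.9506,-3.8599) cross=-36.874
θ=130°:   branch - wants cross < 0 → take C=(5.9506,-3.8599) (cross=-36.874)
θ=130°: ex = (C−B)/|BC| = (0.7879,-0.6158); ey = (0.6158,0.7879)
θ=130°: P = B + -2.28·ex + 2.94·ey = (-1.9143,6.0186)
θ=230°: B = A + 3.00·(cos230°, sin230°) = (-1.9284, -2.2981)
θ=230°: |BD| = 9.2194
θ=230°: circle(B,10.00) ∩ circle(D,4.00): a=9.1653, h=3.9996
θ=230°:   candidates: C₊=(5.9506,3.8599) cross=36.874; C₋=(7.9446,-3.8869) cross=-36.874
θ=230°:   branch - wants cross < 0 → take C=(7.9446,-3.8869) (cross=-36.874)
θ=230°: ex = (C−B)/|BC| = (0.9873,-0.1589); ey = (0.1589,0.9873)
θ=230°: P = B + -2.28·ex + 2.94·ey = (-3.7123,0.9668)
θ=239°: B = A + 3.00·(cos239°, sin239°) = (-1.5451, -2.5715)
θ=239°: |BD| = 8.9237
θ=239°: circle(B,10.00) ∩ circle(D,4.00): a=9.1684, h=3.9925
θ=239°:   candidates: C₊=(6.0839,3.8937) cross=35.628; C₋=(8.3849,-3.7526) cross=-35.628
θ=239°:   branch - wants cross < 0 → take C=(8.3849,-3.7526) (cross=-35.628)
θ=239°: ex = (C−B)/|BC| = (0.9930,-0.1181); ey = (0.1181,0.9930)
θ=239°: P = B + -2.28·ex + 2.94·ey = (-3.4619,0.6172)

θ=76°: 1.03 6.62
θ=130°: -1.91 6.02
θ=230°: -3.71 0.97
θ=239°: -3.46 0.62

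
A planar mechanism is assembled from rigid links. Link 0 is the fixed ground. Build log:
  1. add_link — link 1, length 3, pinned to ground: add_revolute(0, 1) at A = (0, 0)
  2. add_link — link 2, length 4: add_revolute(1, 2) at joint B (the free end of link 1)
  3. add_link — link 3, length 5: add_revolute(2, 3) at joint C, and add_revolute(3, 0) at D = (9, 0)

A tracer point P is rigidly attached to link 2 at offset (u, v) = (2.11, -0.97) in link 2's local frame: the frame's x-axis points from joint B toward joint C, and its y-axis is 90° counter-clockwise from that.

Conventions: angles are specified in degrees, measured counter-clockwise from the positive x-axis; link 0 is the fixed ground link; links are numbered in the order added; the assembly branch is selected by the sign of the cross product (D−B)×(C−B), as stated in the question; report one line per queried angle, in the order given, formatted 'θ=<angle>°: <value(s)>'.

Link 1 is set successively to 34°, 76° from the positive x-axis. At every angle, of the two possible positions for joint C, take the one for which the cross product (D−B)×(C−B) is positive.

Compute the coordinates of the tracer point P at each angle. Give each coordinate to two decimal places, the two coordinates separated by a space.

A=(0,0), D=(9.00,0)
θ=34°: B = A + 3.00·(cos34°, sin34°) = (2.4871, 1.6776)
θ=34°: |BD| = 6.7255
θ=34°: circle(B,4.00) ∩ circle(D,5.00): a=2.6936, h=2.9571
θ=34°:   candidates: C₊=(5.8332,3.8693) cross=19.888; C₋=(4.3580,-1.8579) cross=-19.888
θ=34°:   branch + wants cross > 0 → take C=(5.8332,3.8693) (cross=19.888)
θ=34°: ex = (C−B)/|BC| = (0.8365,0.5479); ey = (-0.5479,0.8365)
θ=34°: P = B + 2.11·ex + -0.97·ey = (4.7837,2.0223)
θ=76°: B = A + 3.00·(cos76°, sin76°) = (0.7258, 2.9109)
θ=76°: |BD| = 8.7713
θ=76°: circle(B,4.00) ∩ circle(D,5.00): a=3.8726, h=1.0014
θ=76°:   candidates: C₊=(4.7112,2.5703) cross=8.783; C₋=(4.0466,0.6811) cross=-8.783
θ=76°:   branch + wants cross > 0 → take C=(4.7112,2.5703) (cross=8.783)
θ=76°: ex = (C−B)/|BC| = (0.9964,-0.0851); ey = (0.0851,0.9964)
θ=76°: P = B + 2.11·ex + -0.97·ey = (2.7455,1.7648)

θ=34°: 4.78 2.02
θ=76°: 2.75 1.76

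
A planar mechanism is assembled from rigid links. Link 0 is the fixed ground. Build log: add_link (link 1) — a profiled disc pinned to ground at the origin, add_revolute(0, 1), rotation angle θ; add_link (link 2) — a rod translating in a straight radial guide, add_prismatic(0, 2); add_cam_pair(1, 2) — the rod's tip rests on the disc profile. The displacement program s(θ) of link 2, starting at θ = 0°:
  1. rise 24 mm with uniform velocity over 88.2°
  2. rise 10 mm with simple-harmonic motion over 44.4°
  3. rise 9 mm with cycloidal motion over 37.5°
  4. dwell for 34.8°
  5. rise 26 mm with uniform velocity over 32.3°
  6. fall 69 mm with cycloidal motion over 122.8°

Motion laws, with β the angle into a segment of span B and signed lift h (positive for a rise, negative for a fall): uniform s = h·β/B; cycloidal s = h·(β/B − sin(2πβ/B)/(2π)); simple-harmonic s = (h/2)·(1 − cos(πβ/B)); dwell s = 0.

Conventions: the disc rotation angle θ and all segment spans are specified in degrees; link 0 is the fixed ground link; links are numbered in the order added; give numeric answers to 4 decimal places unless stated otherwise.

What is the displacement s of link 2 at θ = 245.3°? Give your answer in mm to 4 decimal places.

seg 1 [0°–88.2°] uniform, h=24: full span → s += 24 → s = 24.0000
seg 2 [88.2°–132.6°] simple-harmonic, h=10: full span → s += 10 → s = 34.0000
seg 3 [132.6°–170.1°] cycloidal, h=9: full span → s += 9 → s = 43.0000
seg 4 [170.1°–204.9°] dwell: s stays 43.0000
seg 5 [204.9°–237.2°] uniform, h=26: full span → s += 26 → s = 69.0000
seg 6 [237.2°–360°] cycloidal, h=-69: θ=245.3° here. β=8.1, B=122.8. -69·(0.0660 − sin(2π·0.0660)/(2π)) = -0.1292 → s = 68.8708

68.8708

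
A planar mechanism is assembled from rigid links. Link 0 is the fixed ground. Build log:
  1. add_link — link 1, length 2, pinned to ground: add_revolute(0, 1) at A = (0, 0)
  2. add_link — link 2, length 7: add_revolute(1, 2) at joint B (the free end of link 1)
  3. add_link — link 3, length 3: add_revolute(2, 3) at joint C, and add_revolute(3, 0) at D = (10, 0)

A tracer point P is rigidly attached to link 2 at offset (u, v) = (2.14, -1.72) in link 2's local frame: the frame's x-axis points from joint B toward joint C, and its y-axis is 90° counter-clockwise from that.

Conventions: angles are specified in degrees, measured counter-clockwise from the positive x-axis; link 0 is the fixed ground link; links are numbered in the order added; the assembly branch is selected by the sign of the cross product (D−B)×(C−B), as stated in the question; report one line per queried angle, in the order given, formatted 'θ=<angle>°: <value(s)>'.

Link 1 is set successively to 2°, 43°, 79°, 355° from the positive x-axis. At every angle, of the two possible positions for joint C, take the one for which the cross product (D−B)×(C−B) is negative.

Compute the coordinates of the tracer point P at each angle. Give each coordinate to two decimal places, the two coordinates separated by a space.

A=(0,0), D=(10.00,0)
θ=2°: B = A + 2.00·(cos2°, sin2°) = (1.9988, 0.0698)
θ=2°: |BD| = 8.0015
θ=2°: circle(B,7.00) ∩ circle(D,3.00): a=6.5003, h=2.5974
θ=2°:   candidates: C₊=(8.5215,2.6104) cross=20.783; C₋=(8.4762,-2.5842) cross=-20.783
θ=2°:   branch - wants cross < 0 → take C=(8.4762,-2.5842) (cross=-20.783)
θ=2°: ex = (C−B)/|BC| = (0.9253,-0.3791); ey = (0.3791,0.9253)
θ=2°: P = B + 2.14·ex + -1.72·ey = (3.3269,-2.3331)
θ=43°: B = A + 2.00·(cos43°, sin43°) = (1.4627, 1.3640)
θ=43°: |BD| = 8.6456
θ=43°: circle(B,7.00) ∩ circle(D,3.00): a=6.6361, h=2.2276
θ=43°:   candidates: C₊=(8.3671,2.5167) cross=19.259; C₋=(7.6643,-1.8826) cross=-19.259
θ=43°:   branch - wants cross < 0 → take C=(7.6643,-1.8826) (cross=-19.259)
θ=43°: ex = (C−B)/|BC| = (0.8859,-0.4638); ey = (0.4638,0.8859)
θ=43°: P = B + 2.14·ex + -1.72·ey = (2.5609,-1.1524)
θ=79°: B = A + 2.00·(cos79°, sin79°) = (0.3816, 1.9633)
θ=79°: |BD| = 9.8167
θ=79°: circle(B,7.00) ∩ circle(D,3.00): a=6.9457, h=0.8702
θ=79°:   candidates: C₊=(7.3610,1.4268) cross=8.543; C₋=(7.0130,-0.2785) cross=-8.543
θ=79°:   branch - wants cross < 0 → take C=(7.0130,-0.2785) (cross=-8.543)
θ=79°: ex = (C−B)/|BC| = (0.9473,-0.3202); ey = (0.3202,0.9473)
θ=79°: P = B + 2.14·ex + -1.72·ey = (1.8581,-0.3515)
θ=355°: B = A + 2.00·(cos355°, sin355°) = (1.9924, -0.1743)
θ=355°: |BD| = 8.0095
θ=355°: circle(B,7.00) ∩ circle(D,3.00): a=6.5018, h=2.5936
θ=355°:   candidates: C₊=(8.4362,2.5602) cross=20.773; C₋=(8.5491,-2.6258) cross=-20.773
θ=355°:   branch - wants cross < 0 → take C=(8.5491,-2.6258) (cross=-20.773)
θ=355°: ex = (C−B)/|BC| = (0.9367,-0.3502); ey = (0.3502,0.9367)
θ=355°: P = B + 2.14·ex + -1.72·ey = (3.3945,-2.5348)

θ=2°: 3.33 -2.33
θ=43°: 2.56 -1.15
θ=79°: 1.86 -0.35
θ=355°: 3.39 -2.53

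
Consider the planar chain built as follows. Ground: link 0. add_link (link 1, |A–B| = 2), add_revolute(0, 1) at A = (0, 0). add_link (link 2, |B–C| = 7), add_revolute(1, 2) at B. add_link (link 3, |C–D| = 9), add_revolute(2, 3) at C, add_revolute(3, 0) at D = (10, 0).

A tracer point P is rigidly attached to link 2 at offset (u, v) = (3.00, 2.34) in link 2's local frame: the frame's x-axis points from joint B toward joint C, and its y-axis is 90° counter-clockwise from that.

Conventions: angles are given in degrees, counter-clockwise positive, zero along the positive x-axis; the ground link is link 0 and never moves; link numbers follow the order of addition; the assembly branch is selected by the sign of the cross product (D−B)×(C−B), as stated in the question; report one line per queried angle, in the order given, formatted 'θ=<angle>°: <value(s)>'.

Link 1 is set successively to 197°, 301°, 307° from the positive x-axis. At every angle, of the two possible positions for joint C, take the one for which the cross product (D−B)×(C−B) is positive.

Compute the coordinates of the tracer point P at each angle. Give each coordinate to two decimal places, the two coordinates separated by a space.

A=(0,0), D=(10.00,0)
θ=197°: B = A + 2.00·(cos197°, sin197°) = (-1.9126, -0.5847)
θ=197°: |BD| = 11.9270
θ=197°: circle(B,7.00) ∩ circle(D,9.00): a=4.6220, h=5.2571
θ=197°:   candidates: C₊=(2.4461,4.8927) cross=62.701; C₋=(2.9616,-5.6089) cross=-62.701
θ=197°:   branch + wants cross > 0 → take C=(2.4461,4.8927) (cross=62.701)
θ=197°: ex = (C−B)/|BC| = (0.6227,0.7825); ey = (-0.7825,0.6227)
θ=197°: P = B + 3.00·ex + 2.34·ey = (-1.8756,3.2198)
θ=301°: B = A + 2.00·(cos301°, sin301°) = (1.0301, -1.7143)
θ=301°: |BD| = 9.1323
θ=301°: circle(B,7.00) ∩ circle(D,9.00): a=2.8141, h=6.4094
θ=301°:   candidates: C₊=(2.5910,5.1094) cross=58.533; C₋=(4.9974,-7.4815) cross=-58.533
θ=301°:   branch + wants cross > 0 → take C=(2.5910,5.1094) (cross=58.533)
θ=301°: ex = (C−B)/|BC| = (0.2230,0.9748); ey = (-0.9748,0.2230)
θ=301°: P = B + 3.00·ex + 2.34·ey = (-0.5821,1.7319)
θ=307°: B = A + 2.00·(cos307°, sin307°) = (1.2036, -1.5973)
θ=307°: |BD| = 8.9402
θ=307°: circle(B,7.00) ∩ circle(D,9.00): a=2.6804, h=6.4665
θ=307°:   candidates: C₊=(2.6856,5.2440) cross=57.812; C₋=(4.9963,-7.4808) cross=-57.812
θ=307°:   branch + wants cross > 0 → take C=(2.6856,5.2440) (cross=57.812)
θ=307°: ex = (C−B)/|BC| = (0.2117,0.9773); ey = (-0.9773,0.2117)
θ=307°: P = B + 3.00·ex + 2.34·ey = (-0.4482,1.8301)

θ=197°: -1.88 3.22
θ=301°: -0.58 1.73
θ=307°: -0.45 1.83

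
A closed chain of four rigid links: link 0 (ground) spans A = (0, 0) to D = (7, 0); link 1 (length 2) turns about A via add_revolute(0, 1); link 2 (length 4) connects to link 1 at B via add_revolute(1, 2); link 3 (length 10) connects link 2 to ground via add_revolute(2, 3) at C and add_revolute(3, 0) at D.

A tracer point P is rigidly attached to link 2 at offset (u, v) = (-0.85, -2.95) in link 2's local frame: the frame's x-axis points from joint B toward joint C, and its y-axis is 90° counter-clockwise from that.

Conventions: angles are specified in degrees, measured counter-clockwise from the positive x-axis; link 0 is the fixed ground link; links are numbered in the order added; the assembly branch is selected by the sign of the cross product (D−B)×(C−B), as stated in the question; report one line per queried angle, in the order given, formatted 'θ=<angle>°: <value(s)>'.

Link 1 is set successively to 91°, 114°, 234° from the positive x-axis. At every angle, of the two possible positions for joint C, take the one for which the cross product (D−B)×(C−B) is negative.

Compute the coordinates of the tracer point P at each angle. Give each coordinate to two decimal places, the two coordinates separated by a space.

A=(0,0), D=(7.00,0)
θ=91°: B = A + 2.00·(cos91°, sin91°) = (-0.0349, 1.9997)
θ=91°: |BD| = 7.3136
θ=91°: circle(B,4.00) ∩ circle(D,10.00): a=-2.0859, h=3.4130
θ=91°:   candidates: C₊=(-1.1082,5.8530) cross=24.962; C₋=(-2.9746,-0.7130) cross=-24.962
θ=91°:   branch - wants cross < 0 → take C=(-2.9746,-0.7130) (cross=-24.962)
θ=91°: ex = (C−B)/|BC| = (-0.7349,-0.6782); ey = (0.6782,-0.7349)
θ=91°: P = B + -0.85·ex + -2.95·ey = (-1.4108,4.7441)
θ=114°: B = A + 2.00·(cos114°, sin114°) = (-0.8135, 1.8271)
θ=114°: |BD| = 8.0243
θ=114°: circle(B,4.00) ∩ circle(D,10.00): a=-1.2220, h=3.8088
θ=114°:   candidates: C₊=(-1.1361,5.8141) cross=30.563; C₋=(-2.8706,-1.6034) cross=-30.563
θ=114°:   branch - wants cross < 0 → take C=(-2.8706,-1.6034) (cross=-30.563)
θ=114°: ex = (C−B)/|BC| = (-0.5143,-0.8576); ey = (0.8576,-0.5143)
θ=114°: P = B + -0.85·ex + -2.95·ey = (-2.9063,4.0732)
θ=234°: B = A + 2.00·(cos234°, sin234°) = (-1.1756, -1.6180)
θ=234°: |BD| = 8.3341
θ=234°: circle(B,4.00) ∩ circle(D,10.00): a=-0.8724, h=3.9037
θ=234°:   candidates: C₊=(-2.7893,2.0420) cross=32.534; C₋=(-1.2735,-5.6168) cross=-32.534
θ=234°:   branch - wants cross < 0 → take C=(-1.2735,-5.6168) (cross=-32.534)
θ=234°: ex = (C−B)/|BC| = (-0.0245,-0.9997); ey = (0.9997,-0.0245)
θ=234°: P = B + -0.85·ex + -2.95·ey = (-4.1039,-0.6960)

θ=91°: -1.41 4.74
θ=114°: -2.91 4.07
θ=234°: -4.10 -0.70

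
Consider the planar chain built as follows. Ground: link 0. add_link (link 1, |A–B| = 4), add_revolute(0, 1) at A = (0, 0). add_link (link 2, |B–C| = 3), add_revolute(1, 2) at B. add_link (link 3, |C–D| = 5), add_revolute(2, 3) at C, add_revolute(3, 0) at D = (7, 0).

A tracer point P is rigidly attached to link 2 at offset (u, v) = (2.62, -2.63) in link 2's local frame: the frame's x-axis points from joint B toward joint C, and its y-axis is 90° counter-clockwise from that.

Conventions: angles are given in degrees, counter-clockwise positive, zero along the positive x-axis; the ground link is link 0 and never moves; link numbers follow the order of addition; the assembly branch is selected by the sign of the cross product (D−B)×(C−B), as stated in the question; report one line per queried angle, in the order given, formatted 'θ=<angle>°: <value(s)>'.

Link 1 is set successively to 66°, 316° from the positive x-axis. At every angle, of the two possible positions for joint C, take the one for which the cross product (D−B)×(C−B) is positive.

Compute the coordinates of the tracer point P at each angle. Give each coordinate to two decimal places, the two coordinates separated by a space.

A=(0,0), D=(7.00,0)
θ=66°: B = A + 4.00·(cos66°, sin66°) = (1.6269, 3.6542)
θ=66°: |BD| = 6.4979
θ=66°: circle(B,3.00) ∩ circle(D,5.00): a=2.0178, h=2.2200
θ=66°:   candidates: C₊=(4.5439,4.3552) cross=14.426; C₋=(2.0470,0.6837) cross=-14.426
θ=66°:   branch + wants cross > 0 → take C=(4.5439,4.3552) (cross=14.426)
θ=66°: ex = (C−B)/|BC| = (0.9723,0.2337); ey = (-0.2337,0.9723)
θ=66°: P = B + 2.62·ex + -2.63·ey = (4.7890,1.7092)
θ=316°: B = A + 4.00·(cos316°, sin316°) = (2.8774, -2.7786)
θ=316°: |BD| = 4.9716
θ=316°: circle(B,3.00) ∩ circle(D,5.00): a=0.8767, h=2.8690
θ=316°:   candidates: C₊=(2.0008,0.0905) cross=14.264; C₋=(5.2078,-4.6678) cross=-14.264
θ=316°:   branch + wants cross > 0 → take C=(2.0008,0.0905) (cross=14.264)
θ=316°: ex = (C−B)/|BC| = (-0.2922,0.9564); ey = (-0.9564,-0.2922)
θ=316°: P = B + 2.62·ex + -2.63·ey = (4.6271,0.4955)

θ=66°: 4.79 1.71
θ=316°: 4.63 0.50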